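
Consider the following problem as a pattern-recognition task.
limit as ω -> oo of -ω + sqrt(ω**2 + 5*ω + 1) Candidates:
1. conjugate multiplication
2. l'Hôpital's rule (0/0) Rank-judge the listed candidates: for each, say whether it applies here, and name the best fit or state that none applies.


Diagnosis: conjugate multiplication — turning the difference into a conjugate-rationalized ratio makes the limit readable.
- conjugate multiplication — a fit — the right tool for this form.
- l'Hôpital's rule (0/0): the expression is a difference driving to ∞ − ∞, not a 0/0 quotient — there is no ratio for the rule to differentiate.


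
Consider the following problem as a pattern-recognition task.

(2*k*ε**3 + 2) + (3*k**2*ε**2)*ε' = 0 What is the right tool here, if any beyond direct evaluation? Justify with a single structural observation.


Technique: the exact-equation method — take the mixed partials of 2*k*ε**3 + 2 and 3*k**2*ε**2: they are equal, which certifies an exact differential.


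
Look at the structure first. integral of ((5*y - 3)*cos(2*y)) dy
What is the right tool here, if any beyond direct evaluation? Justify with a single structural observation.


Best approach: integration by parts — a polynomial factor 5*y - 3 multiplies cos(2*y); differentiating 5*y - 3 lowers its degree while cos(2*y) integrates cleanly, so parts wins.


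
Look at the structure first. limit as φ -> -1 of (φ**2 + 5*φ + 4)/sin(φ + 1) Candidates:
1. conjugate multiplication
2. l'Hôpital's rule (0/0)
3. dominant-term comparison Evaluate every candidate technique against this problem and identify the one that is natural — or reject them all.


Diagnosis: l'Hôpital's rule (0/0) — the 0/0 form at -1 is the signature situation for l'Hôpital's rule. A first-order expansion at the point is an equally standard path; the rule packages it.
- conjugate multiplication: the conjugate move applies to radical differences, which this is not.
- l'Hôpital's rule (0/0) — a fit — the right tool for this form.
- dominant-term comparison: no ranking of term growth rates resolves the limit here.


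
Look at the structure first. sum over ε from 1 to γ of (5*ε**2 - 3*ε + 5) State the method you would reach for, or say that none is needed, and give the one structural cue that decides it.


Diagnosis: no special technique — this is bookkeeping, not technique: standard formulas for sums of constant-multiple powers of ε apply termwise.


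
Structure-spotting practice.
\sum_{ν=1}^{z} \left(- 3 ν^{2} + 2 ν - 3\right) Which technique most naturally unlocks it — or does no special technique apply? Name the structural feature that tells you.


Verdict: no special technique — every summand is a constant multiple of a power of ν — apply the standard power-sum identities one degree at a time.


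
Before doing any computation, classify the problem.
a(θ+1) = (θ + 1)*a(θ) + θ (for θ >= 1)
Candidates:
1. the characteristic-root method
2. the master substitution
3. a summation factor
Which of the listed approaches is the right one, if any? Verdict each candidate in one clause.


Method: a summation factor — because the multiplier θ + 1 is index-dependent, divide through by its running product and sum the resulting differences.
- the characteristic-root method — an index-dependent weight blocks the pure exponential ansatz.
- the master substitution: the recursive argument is a shift of the index, not a fixed fraction of it.
- a summation factor — yes — fits the structure here.


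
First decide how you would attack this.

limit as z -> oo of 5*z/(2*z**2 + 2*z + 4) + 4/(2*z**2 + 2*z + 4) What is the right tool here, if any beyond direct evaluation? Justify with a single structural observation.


Method: dominant-term comparison — at large z only the top-degree terms survive; compare the leading terms and the limit falls out. l'Hôpital's at-infinity variant applies to the expression viewed as a single quotient; the leading-term comparison is the direct route.


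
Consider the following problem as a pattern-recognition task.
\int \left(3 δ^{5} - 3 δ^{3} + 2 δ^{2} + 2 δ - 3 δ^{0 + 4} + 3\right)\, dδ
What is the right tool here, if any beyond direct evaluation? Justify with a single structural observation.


Method: no special technique — scan for structure and find none: constant multiples of powers of δ, integrate directly.


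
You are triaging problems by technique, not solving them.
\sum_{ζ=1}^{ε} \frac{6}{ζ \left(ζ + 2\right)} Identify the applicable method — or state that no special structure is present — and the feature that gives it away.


Best approach: telescoping — rewrite \frac{6}{ζ \left(ζ + 2\right)} as simple fractions and successive terms eat each other — only the edges survive.


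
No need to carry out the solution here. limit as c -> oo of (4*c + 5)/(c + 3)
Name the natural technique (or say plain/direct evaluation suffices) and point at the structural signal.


Method: dominant-term comparison — at large c only the top-degree terms survive; compare the leading terms and the limit falls out. Differentiating the expression as a single quotient would eventually settle it as well; matching dominant growth settles it immediately.


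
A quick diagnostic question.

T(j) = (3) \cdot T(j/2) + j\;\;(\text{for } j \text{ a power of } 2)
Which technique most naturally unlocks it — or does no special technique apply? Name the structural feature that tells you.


Best approach: the master substitution — treat m = log base 2 of j as the new clock: one recursion step advances m by one while j scales by 2.


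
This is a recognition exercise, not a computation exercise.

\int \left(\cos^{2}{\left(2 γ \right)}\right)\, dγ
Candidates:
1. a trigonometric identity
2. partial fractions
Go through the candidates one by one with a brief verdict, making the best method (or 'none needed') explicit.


Verdict: a trigonometric identity — \cos^{2}{\left(2 γ \right)} is an even power — the power-reduction identity rewrites it into first-degree cosines.
- a trigonometric identity — a fit — the right tool for this form.
- partial fractions: there is no rational-function structure to decompose.


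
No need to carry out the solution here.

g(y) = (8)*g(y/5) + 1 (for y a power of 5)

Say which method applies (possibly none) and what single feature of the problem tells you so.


Verdict: the master substitution — index division is the fingerprint: y/5 in the recursive call means substitute y = 5^m.


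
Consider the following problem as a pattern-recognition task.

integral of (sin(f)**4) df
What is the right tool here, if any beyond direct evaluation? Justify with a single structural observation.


Technique: a trigonometric identity — the even trigonometric power sin(f)**4 reduces by a double-angle identity before any integration is attempted.


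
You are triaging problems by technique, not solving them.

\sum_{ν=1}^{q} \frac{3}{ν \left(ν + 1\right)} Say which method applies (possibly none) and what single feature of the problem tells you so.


Verdict: telescoping — split \frac{3}{ν \left(ν + 1\right)} by partial fractions and the pieces are one function at shifted arguments — interior terms cancel.


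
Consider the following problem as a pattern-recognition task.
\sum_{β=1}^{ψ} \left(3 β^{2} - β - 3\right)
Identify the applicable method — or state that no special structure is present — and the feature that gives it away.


Method: no special technique — Faulhaber territory: sum each constant-multiple power of β with its closed-form formula, no trick required.


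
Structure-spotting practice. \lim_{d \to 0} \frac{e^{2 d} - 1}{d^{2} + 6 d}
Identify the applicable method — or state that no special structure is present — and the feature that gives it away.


Method: l'Hôpital's rule (0/0) — plug in 0: top and bottom both hit zero, so differentiate each and retry. A local series expansion at the point resolves it as well; the rule is the packaged version of that step.


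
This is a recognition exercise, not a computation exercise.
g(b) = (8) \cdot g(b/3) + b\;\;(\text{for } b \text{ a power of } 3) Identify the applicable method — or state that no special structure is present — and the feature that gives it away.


Method: the master substitution — treat m = log base 3 of b as the new clock: one recursion step advances m by one while b scales by 3.


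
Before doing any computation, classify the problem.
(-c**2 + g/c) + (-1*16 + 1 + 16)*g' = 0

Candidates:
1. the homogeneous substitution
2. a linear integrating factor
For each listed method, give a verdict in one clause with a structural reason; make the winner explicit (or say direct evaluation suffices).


Technique: a linear integrating factor — linear in the unknown with genuine forcing: multiply through by the exponential of the integrated coefficient and the left side closes into one derivative.
- the homogeneous substitution: the ratio of the variables does not determine the slope.
- a linear integrating factor — a fit — the right tool for this form.


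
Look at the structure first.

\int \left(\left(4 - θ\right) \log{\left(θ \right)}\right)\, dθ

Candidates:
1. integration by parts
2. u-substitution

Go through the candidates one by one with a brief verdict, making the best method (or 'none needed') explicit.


Verdict: integration by parts — logs resist antidifferentiation but differentiate beautifully; pair \log{\left(θ \right)} with the polynomial 4 - θ via parts.
- integration by parts: a fit — the right tool for this form.
- u-substitution: no subexpression of the integrand pairs with its own derivative as a factor — individual terms may offer their own substitutions, but any change of variable covering the whole integral would have to be constructed from outside the expression.


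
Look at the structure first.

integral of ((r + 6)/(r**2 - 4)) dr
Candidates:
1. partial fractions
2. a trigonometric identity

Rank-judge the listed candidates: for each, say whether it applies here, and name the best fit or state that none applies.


Method: partial fractions — r**2 - 4 splits into linear pieces, so the quotient is a sum of simple fractions — decompose before integrating.
- partial fractions: yes, a natural case for it.
- a trigonometric identity — there is no trigonometric structure at all — the integrand carries no sine or cosine to rewrite.


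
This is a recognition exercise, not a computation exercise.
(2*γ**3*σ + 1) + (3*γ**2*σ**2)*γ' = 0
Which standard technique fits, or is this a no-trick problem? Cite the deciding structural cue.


Best approach: the exact-equation method — the compatibility test passes: the γ-derivative of 2*γ**3*σ + 1 matches the σ-derivative of 3*γ**2*σ**2, so integrate a potential.


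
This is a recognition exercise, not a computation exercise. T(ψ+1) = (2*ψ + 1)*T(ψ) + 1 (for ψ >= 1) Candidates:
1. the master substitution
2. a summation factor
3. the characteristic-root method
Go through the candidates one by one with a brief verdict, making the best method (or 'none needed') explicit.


Method: a summation factor — an index-dependent multiplier 2*ψ + 1 rules out characteristic roots; a summation factor converts it to a pure difference.
- the master substitution: the recursive argument is a shift of the index, not a fixed fraction of it.
- a summation factor — a fit — the right tool for this form.
- the characteristic-root method: the coefficients change with the index, which the root method cannot absorb.


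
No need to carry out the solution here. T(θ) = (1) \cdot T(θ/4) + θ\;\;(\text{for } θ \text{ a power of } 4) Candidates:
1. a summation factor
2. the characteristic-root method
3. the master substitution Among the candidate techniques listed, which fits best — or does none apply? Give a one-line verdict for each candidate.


Diagnosis: the master substitution — the argument contracts 4-fold per step: reindex θ exponentially and solve the linear recurrence in the new index.
- a summation factor — a divided-index call is outside the fixed-shift first-order family a summation factor normalizes.
- the characteristic-root method — the recursion divides its index rather than shifting it — outside the constant-shift family the root method covers.
- the master substitution: applies; the problem has the shape this method handles.


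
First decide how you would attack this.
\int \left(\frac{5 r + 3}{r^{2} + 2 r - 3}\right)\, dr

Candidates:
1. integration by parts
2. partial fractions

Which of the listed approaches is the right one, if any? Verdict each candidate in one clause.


Technique: partial fractions — with r^{2} + 2 r - 3 factorable and the degree on top strictly smaller, simple-fraction decomposition is immediate.
- integration by parts: the nonconstant-polynomial-times-standard-kernel pattern (an exp, sine, cosine, or logarithm partner) is absent.
- partial fractions: applies; the problem has the shape this method handles.


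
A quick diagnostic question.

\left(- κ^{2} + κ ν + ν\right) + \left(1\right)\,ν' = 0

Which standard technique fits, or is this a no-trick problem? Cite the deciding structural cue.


Method: a linear integrating factor — the unknown enters only to the first power against a nonzero forcing term — the integrating-factor template applies directly.


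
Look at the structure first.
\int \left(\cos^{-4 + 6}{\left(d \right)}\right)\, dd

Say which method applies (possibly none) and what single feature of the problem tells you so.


Best approach: a trigonometric identity — even powers like \cos^{-4 + 6}{\left(d \right)} never integrate directly; the half-angle identity lowers the degree first.


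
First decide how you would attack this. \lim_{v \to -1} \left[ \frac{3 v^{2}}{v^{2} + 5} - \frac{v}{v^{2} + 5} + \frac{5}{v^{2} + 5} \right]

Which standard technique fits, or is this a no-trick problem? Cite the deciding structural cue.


Method: no special technique — the function is continuous at -1; evaluation is itself the limit, no machinery required.


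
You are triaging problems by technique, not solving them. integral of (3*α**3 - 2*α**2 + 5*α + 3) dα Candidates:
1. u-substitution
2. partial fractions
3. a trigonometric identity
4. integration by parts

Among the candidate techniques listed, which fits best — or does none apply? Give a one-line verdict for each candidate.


Best approach: no special technique — the integrand is a sum of constant multiples of powers of α — integrate term by term.
- u-substitution: any workable substitution here is cosmetic — the integrand is already in directly integrable form.
- partial fractions — the expression is not a ratio of polynomials that decomposes further.
- a trigonometric identity — with no trigonometric functions present, identity rewriting has no target.
- integration by parts: parts would only shuffle a directly integrable integrand.


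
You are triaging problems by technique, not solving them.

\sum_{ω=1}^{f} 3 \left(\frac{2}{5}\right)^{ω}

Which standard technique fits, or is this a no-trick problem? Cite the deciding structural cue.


Verdict: the geometric series formula — each term is \frac{2}{5} times the previous one, so the geometric-series formula applies directly.


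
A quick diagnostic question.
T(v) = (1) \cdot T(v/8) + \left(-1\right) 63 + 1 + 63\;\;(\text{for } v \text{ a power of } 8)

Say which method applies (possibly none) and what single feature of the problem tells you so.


Diagnosis: the master substitution — the argument shrinks by the factor 8, so measure the index on a logarithmic scale and the recursion becomes a shift.


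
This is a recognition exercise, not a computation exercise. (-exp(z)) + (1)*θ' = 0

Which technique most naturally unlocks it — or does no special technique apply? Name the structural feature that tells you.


Best approach: no special technique — solved for the derivative, no θ appears — this is antidifferentiation in z wearing ODE clothing.


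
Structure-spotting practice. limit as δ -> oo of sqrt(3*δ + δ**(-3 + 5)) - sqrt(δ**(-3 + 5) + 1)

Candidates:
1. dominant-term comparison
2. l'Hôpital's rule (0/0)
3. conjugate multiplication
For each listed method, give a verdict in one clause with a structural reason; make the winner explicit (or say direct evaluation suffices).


Best approach: conjugate multiplication — infinity minus infinity with a radical in play — multiply by the conjugate so the divergences of sqrt(3*δ + δ**(-3 + 5)) and sqrt(δ**(-3 + 5) + 1) annihilate.
- dominant-term comparison — no dominant power emerges to decide the limit by degree comparison.
- l'Hôpital's rule (0/0): the expression is a difference driving to ∞ − ∞, not a 0/0 quotient — there is no ratio for the rule to differentiate.
- conjugate multiplication: a fit — the right tool for this form.


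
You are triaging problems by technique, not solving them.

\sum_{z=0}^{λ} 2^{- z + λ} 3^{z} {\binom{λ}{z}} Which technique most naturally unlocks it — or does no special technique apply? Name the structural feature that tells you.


Method: the binomial theorem — {\binom{λ}{z}} weighting matched powers of 3 and 2 is the expanded form of (3 + 2)^λ — fold it back up.


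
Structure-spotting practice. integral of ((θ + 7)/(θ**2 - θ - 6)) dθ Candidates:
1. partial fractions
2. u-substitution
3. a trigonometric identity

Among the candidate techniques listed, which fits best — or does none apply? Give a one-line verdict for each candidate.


Method: partial fractions — break θ**2 - θ - 6 into its roots and the integral splits into logarithm-sized bites.
- partial fractions: applicable, and directly so.
- u-substitution — no subexpression of the integrand pairs with its own derivative as a factor — individual terms may offer their own substitutions, but any change of variable covering the whole integral would have to be constructed from outside the expression.
- a trigonometric identity — there is no trigonometric structure at all — the integrand carries no sine or cosine to rewrite.


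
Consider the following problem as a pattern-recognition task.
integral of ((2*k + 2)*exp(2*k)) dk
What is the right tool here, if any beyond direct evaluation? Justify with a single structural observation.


Verdict: integration by parts — a polynomial 2*k + 2 against the kernel exp(2*k) is the signature bounded-ladder case for integration by parts.


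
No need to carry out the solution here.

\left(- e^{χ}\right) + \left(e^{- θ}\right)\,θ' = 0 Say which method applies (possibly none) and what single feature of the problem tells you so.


Diagnosis: separation of variables — solved for the derivative, the right side splits multiplicatively into a function of each variable alone — divide and integrate each side. One could also solve this as an exact equation; with each coefficient in its own variable, separating is the same work with fewer steps.


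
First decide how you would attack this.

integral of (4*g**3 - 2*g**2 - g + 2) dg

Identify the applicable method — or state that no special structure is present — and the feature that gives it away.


Best approach: no special technique — scan for structure and find none: constant multiples of powers of g, integrate directly.


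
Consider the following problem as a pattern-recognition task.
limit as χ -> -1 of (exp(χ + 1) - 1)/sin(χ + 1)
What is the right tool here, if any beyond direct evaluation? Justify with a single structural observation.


Method: l'Hôpital's rule (0/0) — plug in -1: top and bottom both hit zero, so differentiate each and retry. A first-order expansion at the point is an equally standard path; the rule packages it.


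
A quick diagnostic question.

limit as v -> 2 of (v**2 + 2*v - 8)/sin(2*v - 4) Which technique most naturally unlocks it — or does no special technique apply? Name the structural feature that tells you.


Verdict: l'Hôpital's rule (0/0) — substituting 2 gives 0 over 0; differentiate top and bottom once and re-evaluate. Expanding numerator and denominator to first order gives the same value — the rule automates exactly that.


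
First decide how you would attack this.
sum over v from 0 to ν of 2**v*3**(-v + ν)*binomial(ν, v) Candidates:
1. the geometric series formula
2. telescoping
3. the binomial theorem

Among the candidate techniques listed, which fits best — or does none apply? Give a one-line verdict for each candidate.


Verdict: the binomial theorem — terms weighting binomial(ν, v) against matched powers of 2 and 3 reassemble into (2 + 3)^ν by the binomial theorem.
- the geometric series formula: there is no constant term-to-term ratio.
- telescoping — the summand is not presented as a shifted difference — a telescoping rewrite may exist, but the displayed structure does not offer one.
- the binomial theorem: a fit — the right tool for this form.


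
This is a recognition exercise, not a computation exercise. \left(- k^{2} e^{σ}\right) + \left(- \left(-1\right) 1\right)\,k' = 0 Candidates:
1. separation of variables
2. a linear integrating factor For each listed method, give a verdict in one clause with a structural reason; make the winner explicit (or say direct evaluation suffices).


Diagnosis: separation of variables — one side of the product carries the independent variable, the other the unknown — the textbook separation shape.
- separation of variables: yes — fits the structure here.
- a linear integrating factor — a nonlinear term in the unknown puts this outside the integrating-factor template.


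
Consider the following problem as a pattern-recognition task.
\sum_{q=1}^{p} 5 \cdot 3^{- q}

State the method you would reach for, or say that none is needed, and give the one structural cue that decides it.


Technique: the geometric series formula — consecutive terms stand in a fixed index-free ratio — the geometric sum formula closes it.


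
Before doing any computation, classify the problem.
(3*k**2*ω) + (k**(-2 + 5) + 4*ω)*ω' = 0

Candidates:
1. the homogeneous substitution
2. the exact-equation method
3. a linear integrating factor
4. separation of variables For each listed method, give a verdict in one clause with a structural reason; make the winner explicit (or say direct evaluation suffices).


Diagnosis: the exact-equation method — the cross partial derivatives of 3*k**2*ω and (k**(-2 + 5) + 4*ω) agree, so the left side is the total differential of one potential in k and ω.
- the homogeneous substitution: the slope changes under joint rescaling, failing the degree-zero test.
- the exact-equation method — applies; the problem has the shape this method handles.
- a linear integrating factor: the unknown enters nonlinearly (through a power, a denominator, or a transcendental function), which the linear integrating-factor recipe cannot absorb as-is — any repair would come from a preliminary substitution, not the factor.
- separation of variables — the two dependences do not factor apart.


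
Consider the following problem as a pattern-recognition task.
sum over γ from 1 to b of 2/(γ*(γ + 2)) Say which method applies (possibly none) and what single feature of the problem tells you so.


Best approach: telescoping — integer-spaced poles in 2/(γ*(γ + 2)) are the telescoping signature in disguise.


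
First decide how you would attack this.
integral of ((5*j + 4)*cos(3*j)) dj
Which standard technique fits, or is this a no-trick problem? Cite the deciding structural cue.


Method: integration by parts — 5*j + 4 dies after finitely many derivatives while cos(3*j) cycles under integration — the tabular/parts setup.


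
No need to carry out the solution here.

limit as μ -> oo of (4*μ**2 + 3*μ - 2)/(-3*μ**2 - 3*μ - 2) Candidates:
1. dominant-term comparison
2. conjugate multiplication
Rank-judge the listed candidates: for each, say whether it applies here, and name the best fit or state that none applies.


Best approach: dominant-term comparison — as μ grows, only the highest-degree terms matter — compare leading terms and read the limit off.
- dominant-term comparison: yes — fits the structure here.
- conjugate multiplication: rationalization has no target — no divergent radical difference appears.


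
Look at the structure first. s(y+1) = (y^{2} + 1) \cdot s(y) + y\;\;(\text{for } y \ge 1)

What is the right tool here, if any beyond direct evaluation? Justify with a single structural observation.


Diagnosis: a summation factor — because the multiplier y^{2} + 1 is index-dependent, divide through by its running product and sum the resulting differences.


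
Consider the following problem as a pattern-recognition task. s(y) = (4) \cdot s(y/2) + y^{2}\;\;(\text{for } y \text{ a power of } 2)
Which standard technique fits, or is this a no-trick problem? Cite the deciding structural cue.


Method: the master substitution — the argument shrinks by the factor 2, so measure the index on a logarithmic scale and the recursion becomes a shift.


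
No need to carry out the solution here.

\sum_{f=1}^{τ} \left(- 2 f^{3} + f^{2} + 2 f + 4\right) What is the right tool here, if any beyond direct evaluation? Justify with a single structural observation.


Verdict: no special technique — nothing telescopes and nothing is geometric; polynomial terms in f sum term by term.


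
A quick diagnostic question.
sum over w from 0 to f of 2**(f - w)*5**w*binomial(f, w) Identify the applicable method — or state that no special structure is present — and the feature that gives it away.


Diagnosis: the binomial theorem — terms weighting binomial(f, w) against matched powers of 5 and 2 reassemble into (5 + 2)^f by the binomial theorem.


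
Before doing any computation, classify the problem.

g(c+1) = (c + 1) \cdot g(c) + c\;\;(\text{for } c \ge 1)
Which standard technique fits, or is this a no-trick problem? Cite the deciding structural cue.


Method: a summation factor — first-order, linear, moving coefficient c + 1: the discrete analogue of an integrating factor handles it.


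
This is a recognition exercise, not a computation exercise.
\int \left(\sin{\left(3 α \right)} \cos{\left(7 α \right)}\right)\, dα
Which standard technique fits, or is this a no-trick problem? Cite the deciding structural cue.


Technique: a trigonometric identity — \sin{\left(3 α \right)} \cos{\left(7 α \right)} is a beat pattern — rewrite the product as a sum of single-frequency waves before integrating.


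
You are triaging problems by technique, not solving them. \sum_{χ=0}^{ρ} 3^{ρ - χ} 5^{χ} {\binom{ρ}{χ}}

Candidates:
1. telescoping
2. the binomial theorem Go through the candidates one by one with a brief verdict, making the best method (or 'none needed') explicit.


Technique: the binomial theorem — {\binom{ρ}{χ}} weighting matched powers of 5 and 3 is the expanded form of (5 + 3)^ρ — fold it back up.
- telescoping — computed from the summand as displayed, the partial sums build up without the pairwise collapse telescoping exploits.
- the binomial theorem: a fit — the right tool for this form.


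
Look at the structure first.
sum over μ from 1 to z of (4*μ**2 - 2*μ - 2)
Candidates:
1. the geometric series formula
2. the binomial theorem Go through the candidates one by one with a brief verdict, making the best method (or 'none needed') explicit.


Technique: no special technique — no ratio, no shift structure, no binomial pattern: sum the constant-multiple powers of μ with known formulas.
- the geometric series formula: consecutive terms are not related by a fixed multiplier.
- the binomial theorem: the terms lack the binomial-coefficient-weighted complementary-power pattern of an expansion.


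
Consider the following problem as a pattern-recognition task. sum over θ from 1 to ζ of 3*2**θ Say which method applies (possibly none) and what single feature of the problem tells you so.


Best approach: the geometric series formula — the ratio of consecutive terms is the constant 2, independent of the index — a geometric sum.


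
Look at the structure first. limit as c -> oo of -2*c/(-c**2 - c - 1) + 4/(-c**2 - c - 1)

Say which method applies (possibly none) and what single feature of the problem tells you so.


Verdict: dominant-term comparison — at large c only the top-degree terms survive; compare the leading terms and the limit falls out. l'Hôpital's at-infinity variant applies to the expression viewed as a single quotient; the leading-term comparison is the direct route.


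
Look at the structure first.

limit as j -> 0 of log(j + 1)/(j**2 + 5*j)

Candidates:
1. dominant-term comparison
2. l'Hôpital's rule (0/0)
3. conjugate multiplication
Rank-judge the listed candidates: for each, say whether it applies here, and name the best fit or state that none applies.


Verdict: l'Hôpital's rule (0/0) — numerator and denominator both vanish at 0 — a genuine 0/0 form, which is exactly when l'Hôpital applies. The standard small-argument limits would also carry it; the rule is the systematic route.
- dominant-term comparison: this is not a rational comparison of growth rates at infinity.
- l'Hôpital's rule (0/0) — applicable, and directly so.
- conjugate multiplication — rationalization has no target — no divergent radical difference appears.


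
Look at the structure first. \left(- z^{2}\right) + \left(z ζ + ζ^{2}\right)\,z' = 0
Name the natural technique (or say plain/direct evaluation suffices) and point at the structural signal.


Best approach: the homogeneous substitution — the slope is degree-zero homogeneous: the ratio substitution v = z/ζ collapses it. A Bernoulli-style rewrite — possibly after exchanging which variable is treated as dependent — would work as well; the homogeneous substitution is the more immediate reading here.


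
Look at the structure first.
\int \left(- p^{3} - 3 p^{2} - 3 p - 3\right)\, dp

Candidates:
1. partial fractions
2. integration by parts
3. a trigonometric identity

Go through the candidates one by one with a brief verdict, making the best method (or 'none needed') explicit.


Technique: no special technique — a term-by-term power-rule job in p; no substitution or rearrangement earns its keep here.
- partial fractions — the expression is not a ratio of polynomials that decomposes further.
- integration by parts — parts would only shuffle a directly integrable integrand.
- a trigonometric identity — with no trigonometric functions present, identity rewriting has no target.


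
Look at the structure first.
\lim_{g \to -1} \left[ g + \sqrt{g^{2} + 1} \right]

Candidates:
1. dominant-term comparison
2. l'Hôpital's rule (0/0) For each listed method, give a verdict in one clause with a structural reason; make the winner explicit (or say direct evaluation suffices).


Method: no special technique — nothing blocks direct substitution at -1: plug in and finish.
- dominant-term comparison: leading-power comparison does not apply to this form.
- l'Hôpital's rule (0/0): substituting the point gives a finite value outright — there is no indeterminate clash to repair.


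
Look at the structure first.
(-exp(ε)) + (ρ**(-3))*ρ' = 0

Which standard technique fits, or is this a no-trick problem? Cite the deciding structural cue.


Method: separation of variables — all dependence on the two variables factors apart, the defining separable shape. An exactness check succeeds on this form as well — separation and the potential function arrive at the same answer, separation more directly.


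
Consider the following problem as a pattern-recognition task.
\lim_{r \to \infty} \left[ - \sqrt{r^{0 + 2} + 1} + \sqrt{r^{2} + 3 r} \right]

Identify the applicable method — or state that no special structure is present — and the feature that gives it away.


Method: conjugate multiplication — turning the difference into a conjugate-rationalized ratio makes the limit readable.


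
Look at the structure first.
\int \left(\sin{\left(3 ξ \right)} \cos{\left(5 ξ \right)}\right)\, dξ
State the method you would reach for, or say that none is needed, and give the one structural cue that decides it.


Method: a trigonometric identity — \sin{\left(3 ξ \right)} \cos{\left(5 ξ \right)} mixes two frequencies; the product-to-sum identity splits it into single-frequency sinusoids.


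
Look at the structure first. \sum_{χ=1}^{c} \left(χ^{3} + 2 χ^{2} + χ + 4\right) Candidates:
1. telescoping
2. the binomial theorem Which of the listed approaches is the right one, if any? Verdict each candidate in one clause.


Diagnosis: no special technique — the summand is a plain polynomial in χ (expanding first if it arrives factored); standard power-sum formulas evaluate it term by term.
- telescoping — computed from the summand as displayed, the partial sums build up without the pairwise collapse telescoping exploits.
- the binomial theorem — there is no pair of bases whose matched powers would reassemble into a single binomial power.


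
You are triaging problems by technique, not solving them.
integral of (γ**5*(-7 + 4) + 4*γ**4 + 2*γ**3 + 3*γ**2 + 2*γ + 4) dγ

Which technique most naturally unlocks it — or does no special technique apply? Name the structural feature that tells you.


Method: no special technique — every term is a constant multiple of a power of γ; term-wise power-rule integration needs no preliminary transformation.


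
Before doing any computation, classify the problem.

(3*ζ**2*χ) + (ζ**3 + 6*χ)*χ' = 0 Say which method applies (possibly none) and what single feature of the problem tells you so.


Technique: the exact-equation method — equality of cross partials is the green light — assemble the potential function term by term.


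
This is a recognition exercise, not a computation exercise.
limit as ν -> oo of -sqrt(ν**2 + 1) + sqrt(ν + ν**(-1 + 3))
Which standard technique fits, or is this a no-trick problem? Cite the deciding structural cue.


Method: conjugate multiplication — turning the difference into a conjugate-rationalized ratio makes the limit readable.


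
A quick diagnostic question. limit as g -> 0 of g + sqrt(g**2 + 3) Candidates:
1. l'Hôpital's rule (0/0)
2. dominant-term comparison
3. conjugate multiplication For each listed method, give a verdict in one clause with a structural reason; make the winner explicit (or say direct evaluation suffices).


Method: no special technique — no denominator vanishes and nothing blows up at 0: direct substitution is the whole computation.
- l'Hôpital's rule (0/0): evaluation at the point is determinate, so the rule has nothing to repair.
- dominant-term comparison: no dominant power emerges to decide the limit by degree comparison.
- conjugate multiplication: no difference of divergent radicals appears, so rationalizing has nothing to cancel.


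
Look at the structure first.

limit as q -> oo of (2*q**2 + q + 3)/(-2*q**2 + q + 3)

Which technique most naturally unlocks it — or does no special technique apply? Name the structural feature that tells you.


Verdict: dominant-term comparison — divide by the highest power of q present: lower-order terms vanish and the dominant ratio remains. As a single quotient, the ∞/∞ shape would yield to repeated differentiation as well — the growth comparison gets there in one look.


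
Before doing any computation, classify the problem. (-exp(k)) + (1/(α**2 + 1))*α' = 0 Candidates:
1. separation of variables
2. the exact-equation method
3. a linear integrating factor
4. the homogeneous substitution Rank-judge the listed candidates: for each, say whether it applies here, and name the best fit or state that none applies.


Method: separation of variables — solved for the derivative, the right side factors as exp(k) times α**2 + 1 — all k-dependence separates from all α-dependence.
- separation of variables — yes, a natural case for it.
- the exact-equation method: the cross-partial test holds only vacuously — each coefficient lives in its own variable, so the exactness machinery reads no structure the split form does not already show.
- a linear integrating factor: a nonlinear term in the unknown puts this outside the integrating-factor template.
- the homogeneous substitution — the slope changes under joint rescaling, failing the degree-zero test.


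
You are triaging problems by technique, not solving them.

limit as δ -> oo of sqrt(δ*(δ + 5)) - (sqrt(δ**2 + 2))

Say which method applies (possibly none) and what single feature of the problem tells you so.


Verdict: conjugate multiplication — an infinity-minus-infinity difference with a surviving radical — multiply by the conjugate to cancel the divergence.


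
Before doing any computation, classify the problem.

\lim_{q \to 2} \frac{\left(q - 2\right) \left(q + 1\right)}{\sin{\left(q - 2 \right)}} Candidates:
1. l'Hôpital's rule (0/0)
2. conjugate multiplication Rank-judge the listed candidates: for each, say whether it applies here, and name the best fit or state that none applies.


Technique: l'Hôpital's rule (0/0) — both numerator and denominator vanish at 2: the genuine 0/0 indeterminate that l'Hôpital exists for. The standard small-argument limits would also carry it; the rule is the systematic route.
- l'Hôpital's rule (0/0): applicable, and directly so.
- conjugate multiplication — no divergent radical difference is present for a conjugate pair to cancel.


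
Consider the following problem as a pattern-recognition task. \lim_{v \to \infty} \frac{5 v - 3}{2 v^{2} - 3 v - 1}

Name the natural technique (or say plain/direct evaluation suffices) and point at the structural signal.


Verdict: dominant-term comparison — growth-rate triage: the leading powers of v decide the limit, everything else is noise. Differentiating the expression as a single quotient would eventually settle it as well; matching dominant growth settles it immediately.


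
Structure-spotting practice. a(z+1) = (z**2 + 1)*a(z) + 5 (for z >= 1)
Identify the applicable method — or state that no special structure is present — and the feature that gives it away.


Technique: a summation factor — because the multiplier z**2 + 1 is index-dependent, divide through by its running product and sum the resulting differences.


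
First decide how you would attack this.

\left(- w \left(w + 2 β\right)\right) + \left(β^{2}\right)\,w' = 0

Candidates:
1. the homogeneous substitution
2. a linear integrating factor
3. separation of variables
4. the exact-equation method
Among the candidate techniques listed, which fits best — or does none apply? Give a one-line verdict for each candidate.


Method: the homogeneous substitution — the slope's numerator and denominator share total degree; set v = w/β and the equation drops to separable form. A Bernoulli rewrite works here as the equation stands — the homogeneous substitution is the more immediate reading.
- the homogeneous substitution: applicable, and directly so.
- a linear integrating factor: a nonlinear term in the unknown puts this outside the integrating-factor template.
- separation of variables: no algebra isolates the independent variable on one side and the unknown on the other.
- the exact-equation method: no potential function has this form as its differential, as written.


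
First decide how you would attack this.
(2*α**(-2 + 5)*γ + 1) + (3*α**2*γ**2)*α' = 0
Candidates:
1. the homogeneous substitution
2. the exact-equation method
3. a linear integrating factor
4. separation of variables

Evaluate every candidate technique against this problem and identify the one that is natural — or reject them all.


Method: the exact-equation method — because the two cross partials coincide, the form is conservative as written — recover its potential in (γ, α).
- the homogeneous substitution — the slope does not depend on the ratio of the variables alone.
- the exact-equation method — applicable, and directly so.
- a linear integrating factor: a nonlinear term in the unknown puts this outside the integrating-factor template.
- separation of variables: the two dependences are entangled, not a clean product of one-variable pieces.
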